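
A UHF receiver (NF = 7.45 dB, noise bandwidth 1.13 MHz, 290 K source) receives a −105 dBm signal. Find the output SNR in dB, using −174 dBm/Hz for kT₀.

Noise floor: N = −174 + 10 log₁₀(B) + NF
10 log₁₀(1.13×10⁶) = 60.53 dB
N = −174 + 60.53 + 7.45 = −106.02 dBm
SNR = P_sig − N = −105 − (−106.02) = 1.02 dB → 1.0 dB

1.0 dB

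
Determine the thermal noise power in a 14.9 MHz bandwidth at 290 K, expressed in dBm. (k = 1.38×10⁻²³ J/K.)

P_n = kTB = 1.38×10⁻²³ × 290 × 1.49×10⁷ = 5.96×10⁻¹⁴ W
In dBm: 10 log₁₀(5.96×10⁻¹⁴ / 10⁻³) = −102.2 dBm

−102.2 dBm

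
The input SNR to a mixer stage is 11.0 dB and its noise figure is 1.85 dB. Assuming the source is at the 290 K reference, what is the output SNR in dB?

9.15 dB

By definition F = SNR_in/SNR_out, so in dB: SNR_out = SNR_in − NF
SNR_out = 11.0 − 1.85 = 9.15 dB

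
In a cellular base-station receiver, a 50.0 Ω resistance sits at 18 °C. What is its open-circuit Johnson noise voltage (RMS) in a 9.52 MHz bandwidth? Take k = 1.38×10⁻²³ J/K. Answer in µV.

T = 18 °C + 273.15 = 291.15 K
V_n = √(4kTRB)
4kTRB = 4 × 1.38×10⁻²³ × 291.15 × 5.00×10¹ × 9.52×10⁶ = 7.65×10⁻¹² V²
V_n = √(7.65×10⁻¹²) = 2.77×10⁻⁶ V = 2.77 µV

2.77 µV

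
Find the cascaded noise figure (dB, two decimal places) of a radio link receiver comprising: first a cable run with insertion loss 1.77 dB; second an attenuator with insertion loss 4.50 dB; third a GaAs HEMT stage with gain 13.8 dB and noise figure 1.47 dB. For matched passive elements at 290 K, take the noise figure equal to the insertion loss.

7.74 dB

Convert to linear (a loss of L dB is a gain of −L dB): F_i = 10^(NF_i/10), G_i = 10^(G_i,dB/10)
  Stage 1: F_1 = 10^(1.77/10) = 1.503, G_1 = 10^(−1.77/10) = 0.6653
  Stage 2: F_2 = 10^(4.50/10) = 2.818, G_2 = 10^(−4.50/10) = 0.3548
  Stage 3: F_3 = 10^(1.47/10) = 1.403, G_3 = 10^(13.8/10) = 23.99
Friis cascade:
  F = 1.503 + (2.818 − 1)/0.6653 + (1.403 − 1)/0.2360 = 5.943
NF = 10 log₁₀(5.943) = 7.74 dB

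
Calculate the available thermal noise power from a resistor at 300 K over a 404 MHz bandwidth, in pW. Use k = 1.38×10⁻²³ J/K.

1.67 pW

P_n = kTB = 1.38×10⁻²³ × 300 × 4.04×10⁸ = 1.67×10⁻¹² W = 1.67 pW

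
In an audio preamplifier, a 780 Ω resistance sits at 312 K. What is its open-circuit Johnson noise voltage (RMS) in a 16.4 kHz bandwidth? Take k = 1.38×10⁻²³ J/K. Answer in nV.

V_n = √(4kTRB)
4kTRB = 4 × 1.38×10⁻²³ × 312 × 7.80×10² × 1.64×10⁴ = 2.20×10⁻¹³ V²
V_n = √(2.20×10⁻¹³) = 4.69×10⁻⁷ V = 469 nV

469 nV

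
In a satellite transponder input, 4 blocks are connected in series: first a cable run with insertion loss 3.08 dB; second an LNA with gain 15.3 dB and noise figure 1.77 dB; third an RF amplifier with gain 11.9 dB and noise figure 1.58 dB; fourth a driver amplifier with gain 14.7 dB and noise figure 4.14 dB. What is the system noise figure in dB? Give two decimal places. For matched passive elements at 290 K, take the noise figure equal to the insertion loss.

4.90 dB

Convert to linear (a loss of L dB is a gain of −L dB): F_i = 10^(NF_i/10), G_i = 10^(G_i,dB/10)
  Stage 1: F_1 = 10^(3.08/10) = 2.032, G_1 = 10^(−3.08/10) = 0.4920
  Stage 2: F_2 = 10^(1.77/10) = 1.503, G_2 = 10^(15.3/10) = 33.88
  Stage 3: F_3 = 10^(1.58/10) = 1.439, G_3 = 10^(11.9/10) = 15.49
  Stage 4: F_4 = 10^(4.14/10) = 2.594, G_4 = 10^(14.7/10) = 29.51
Friis cascade:
  F = 2.032 + (1.503 − 1)/0.4920 + (1.439 − 1)/16.67 + (2.594 − 1)/258.2 = 3.087
NF = 10 log₁₀(3.087) = 4.90 dB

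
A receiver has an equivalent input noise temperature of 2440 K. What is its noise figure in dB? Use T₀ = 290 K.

F = 1 + T_e/T₀ = 1 + 2440/290 = 9.41379
NF = 10 log₁₀(9.41379) = 9.74 dB

9.74 dB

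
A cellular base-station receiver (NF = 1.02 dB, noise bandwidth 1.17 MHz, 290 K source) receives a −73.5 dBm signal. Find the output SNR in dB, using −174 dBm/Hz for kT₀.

Noise floor: N = −174 + 10 log₁₀(B) + NF
10 log₁₀(1.17×10⁶) = 60.68 dB
N = −174 + 60.68 + 1.02 = −112.30 dBm
SNR = P_sig − N = −73.5 − (−112.30) = 38.80 dB → 38.8 dB

38.8 dB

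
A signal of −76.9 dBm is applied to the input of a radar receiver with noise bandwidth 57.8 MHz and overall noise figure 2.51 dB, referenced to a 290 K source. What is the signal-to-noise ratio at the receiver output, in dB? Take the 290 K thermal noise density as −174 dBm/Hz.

17.0 dB

Noise floor: N = −174 + 10 log₁₀(B) + NF
10 log₁₀(5.78×10⁷) = 77.62 dB
N = −174 + 77.62 + 2.51 = −93.87 dBm
SNR = P_sig − N = −76.9 − (−93.87) = 16.97 dB → 17.0 dB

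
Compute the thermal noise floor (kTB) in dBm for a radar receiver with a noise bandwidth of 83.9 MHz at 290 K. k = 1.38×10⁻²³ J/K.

P_n = kTB = 1.38×10⁻²³ × 290 × 8.39×10⁷ = 3.36×10⁻¹³ W
In dBm: 10 log₁₀(3.36×10⁻¹³ / 10⁻³) = −94.7 dBm

−94.7 dBm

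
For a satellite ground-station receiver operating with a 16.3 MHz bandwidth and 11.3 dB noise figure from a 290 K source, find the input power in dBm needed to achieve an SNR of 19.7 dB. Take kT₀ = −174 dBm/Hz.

−70.9 dBm

Sensitivity = −174 + 10 log₁₀(B) + NF + SNR_min
= −174 + 72.12 + 11.3 + 19.7
= −70.88 dBm → −70.9 dBm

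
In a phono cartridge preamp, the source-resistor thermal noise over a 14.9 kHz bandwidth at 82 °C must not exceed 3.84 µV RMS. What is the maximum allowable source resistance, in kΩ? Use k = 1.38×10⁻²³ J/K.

50.5 kΩ

T = 82 °C + 273.15 = 355.15 K
Johnson–Nyquist: V_n = √(4kTRB) ⇒ R = V_n² / (4kTB)
4kTB = 4 × 1.38×10⁻²³ × 355.15 × 1.49×10⁴ = 2.92×10⁻¹⁶
R = (3.84×10⁻⁶)² / 2.92×10⁻¹⁶ = 5.05×10⁴ Ω = 50.5 kΩ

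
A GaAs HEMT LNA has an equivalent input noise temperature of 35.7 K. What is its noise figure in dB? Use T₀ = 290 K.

0.504 dB

F = 1 + T_e/T₀ = 1 + 35.7/290 = 1.1231
NF = 10 log₁₀(1.1231) = 0.504 dB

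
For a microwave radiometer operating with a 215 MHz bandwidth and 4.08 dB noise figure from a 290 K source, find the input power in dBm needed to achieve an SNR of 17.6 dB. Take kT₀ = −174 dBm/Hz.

−69.0 dBm

Sensitivity = −174 + 10 log₁₀(B) + NF + SNR_min
= −174 + 83.32 + 4.08 + 17.6
= −69.00 dBm → −69.0 dBm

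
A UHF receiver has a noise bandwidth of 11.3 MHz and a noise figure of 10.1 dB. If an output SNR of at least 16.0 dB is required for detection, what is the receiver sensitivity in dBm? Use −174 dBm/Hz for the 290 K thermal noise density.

−77.4 dBm

Sensitivity = −174 + 10 log₁₀(B) + NF + SNR_min
= −174 + 70.53 + 10.1 + 16.0
= −77.37 dBm → −77.4 dBm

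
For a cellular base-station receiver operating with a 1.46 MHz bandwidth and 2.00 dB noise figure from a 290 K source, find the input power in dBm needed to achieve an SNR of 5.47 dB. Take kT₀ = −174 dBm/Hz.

−104.9 dBm

Sensitivity = −174 + 10 log₁₀(B) + NF + SNR_min
= −174 + 61.64 + 2.00 + 5.47
= −104.89 dBm → −104.9 dBm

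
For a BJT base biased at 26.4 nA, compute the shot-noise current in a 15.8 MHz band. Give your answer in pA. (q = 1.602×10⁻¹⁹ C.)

366 pA

I_n = √(2qI·B)
2qI·B = 2 × 1.602×10⁻¹⁹ × 2.64×10⁻⁸ × 1.58×10⁷ = 1.34×10⁻¹⁹ A²
I_n = √(1.34×10⁻¹⁹) = 3.66×10⁻¹⁰ A = 366 pA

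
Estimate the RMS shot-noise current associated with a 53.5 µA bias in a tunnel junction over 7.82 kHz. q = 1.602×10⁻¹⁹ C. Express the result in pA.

366 pA

I_n = √(2qI·B)
2qI·B = 2 × 1.602×10⁻¹⁹ × 5.35×10⁻⁵ × 7.82×10³ = 1.34×10⁻¹⁹ A²
I_n = √(1.34×10⁻¹⁹) = 3.66×10⁻¹⁰ A = 366 pA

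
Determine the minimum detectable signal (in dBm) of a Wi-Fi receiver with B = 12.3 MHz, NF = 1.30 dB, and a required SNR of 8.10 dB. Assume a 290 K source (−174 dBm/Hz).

−93.7 dBm

Sensitivity = −174 + 10 log₁₀(B) + NF + SNR_min
= −174 + 70.9 + 1.30 + 8.10
= −93.70 dBm → −93.7 dBm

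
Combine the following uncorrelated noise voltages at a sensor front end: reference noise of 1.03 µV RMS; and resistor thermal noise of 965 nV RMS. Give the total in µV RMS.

1.41 µV

Uncorrelated sources add in power (mean-square): V_tot = √(ΣV_i²)
V_tot = √[(1.03×10⁻⁶)² + (9.65×10⁻⁷)²] = 1.41×10⁻⁶ V = 1.41 µV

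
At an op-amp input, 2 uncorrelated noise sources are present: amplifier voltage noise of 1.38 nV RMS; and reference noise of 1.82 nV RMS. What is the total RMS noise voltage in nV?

Uncorrelated sources add in power (mean-square): V_tot = √(ΣV_i²)
V_tot = √[(1.38×10⁻⁹)² + (1.82×10⁻⁹)²] = 2.28×10⁻⁹ V = 2.28 nV

2.28 nV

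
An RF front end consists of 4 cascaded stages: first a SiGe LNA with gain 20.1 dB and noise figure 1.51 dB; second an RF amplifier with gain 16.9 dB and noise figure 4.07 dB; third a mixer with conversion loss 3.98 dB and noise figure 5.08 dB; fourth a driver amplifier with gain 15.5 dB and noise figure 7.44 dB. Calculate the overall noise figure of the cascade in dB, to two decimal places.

Convert to linear (a loss of L dB is a gain of −L dB): F_i = 10^(NF_i/10), G_i = 10^(G_i,dB/10)
  Stage 1: F_1 = 10^(1.51/10) = 1.416, G_1 = 10^(20.1/10) = 102.3
  Stage 2: F_2 = 10^(4.07/10) = 2.553, G_2 = 10^(16.9/10) = 48.98
  Stage 3: F_3 = 10^(5.08/10) = 3.221, G_3 = 10^(−3.98/10) = 0.3999
  Stage 4: F_4 = 10^(7.44/10) = 5.546, G_4 = 10^(15.5/10) = 35.48
Friis cascade:
  F = 1.416 + (2.553 − 1)/102.3 + (3.221 − 1)/5012 + (5.546 − 1)/2004 = 1.434
NF = 10 log₁₀(1.434) = 1.56 dB

1.56 dB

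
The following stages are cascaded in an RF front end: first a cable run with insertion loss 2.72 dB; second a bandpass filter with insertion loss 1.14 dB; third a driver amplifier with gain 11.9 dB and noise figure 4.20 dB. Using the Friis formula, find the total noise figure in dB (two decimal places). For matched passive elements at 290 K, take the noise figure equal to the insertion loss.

8.06 dB

Convert to linear (a loss of L dB is a gain of −L dB): F_i = 10^(NF_i/10), G_i = 10^(G_i,dB/10)
  Stage 1: F_1 = 10^(2.72/10) = 1.871, G_1 = 10^(−2.72/10) = 0.5346
  Stage 2: F_2 = 10^(1.14/10) = 1.300, G_2 = 10^(−1.14/10) = 0.7691
  Stage 3: F_3 = 10^(4.20/10) = 2.630, G_3 = 10^(11.9/10) = 15.49
Friis cascade:
  F = 1.871 + (1.300 − 1)/0.5346 + (2.630 − 1)/0.4111 = 6.397
NF = 10 log₁₀(6.397) = 8.06 dB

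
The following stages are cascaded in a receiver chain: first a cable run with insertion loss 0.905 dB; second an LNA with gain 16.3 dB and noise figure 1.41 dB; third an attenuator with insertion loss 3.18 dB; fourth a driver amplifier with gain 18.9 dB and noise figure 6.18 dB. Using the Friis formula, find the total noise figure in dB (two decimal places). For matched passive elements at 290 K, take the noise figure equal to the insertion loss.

Convert to linear (a loss of L dB is a gain of −L dB): F_i = 10^(NF_i/10), G_i = 10^(G_i,dB/10)
  Stage 1: F_1 = 10^(0.905/10) = 1.232, G_1 = 10^(−0.905/10) = 0.8119
  Stage 2: F_2 = 10^(1.41/10) = 1.384, G_2 = 10^(16.3/10) = 42.66
  Stage 3: F_3 = 10^(3.18/10) = 2.080, G_3 = 10^(−3.18/10) = 0.4808
  Stage 4: F_4 = 10^(6.18/10) = 4.150, G_4 = 10^(18.9/10) = 77.62
Friis cascade:
  F = 1.232 + (1.384 − 1)/0.8119 + (2.080 − 1)/34.63 + (4.150 − 1)/16.65 = 1.924
NF = 10 log₁₀(1.924) = 2.84 dB

2.84 dB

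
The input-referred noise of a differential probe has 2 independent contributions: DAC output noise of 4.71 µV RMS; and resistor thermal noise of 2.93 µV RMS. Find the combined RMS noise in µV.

5.55 µV

Uncorrelated sources add in power (mean-square): V_tot = √(ΣV_i²)
V_tot = √[(4.71×10⁻⁶)² + (2.93×10⁻⁶)²] = 5.55×10⁻⁶ V = 5.55 µV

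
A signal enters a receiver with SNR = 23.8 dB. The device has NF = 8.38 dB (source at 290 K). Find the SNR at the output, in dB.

By definition F = SNR_in/SNR_out, so in dB: SNR_out = SNR_in − NF
SNR_out = 23.8 − 8.38 = 15.42 dB

15.42 dB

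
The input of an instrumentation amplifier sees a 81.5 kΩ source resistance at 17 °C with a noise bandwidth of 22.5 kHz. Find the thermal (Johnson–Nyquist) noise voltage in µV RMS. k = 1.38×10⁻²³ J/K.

5.42 µV

T = 17 °C + 273.15 = 290.15 K
V_n = √(4kTRB)
4kTRB = 4 × 1.38×10⁻²³ × 290.15 × 8.15×10⁴ × 2.25×10⁴ = 2.94×10⁻¹¹ V²
V_n = √(2.94×10⁻¹¹) = 5.42×10⁻⁶ V = 5.42 µV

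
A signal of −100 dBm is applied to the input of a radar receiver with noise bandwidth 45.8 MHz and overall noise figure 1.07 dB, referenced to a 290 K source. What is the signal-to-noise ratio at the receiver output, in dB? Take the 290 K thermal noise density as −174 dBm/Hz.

Noise floor: N = −174 + 10 log₁₀(B) + NF
10 log₁₀(4.58×10⁷) = 76.61 dB
N = −174 + 76.61 + 1.07 = −96.32 dBm
SNR = P_sig − N = −100 − (−96.32) = −3.68 dB → −3.7 dB

−3.7 dB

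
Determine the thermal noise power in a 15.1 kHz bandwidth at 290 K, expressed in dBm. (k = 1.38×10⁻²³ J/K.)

P_n = kTB = 1.38×10⁻²³ × 290 × 1.51×10⁴ = 6.04×10⁻¹⁷ W
In dBm: 10 log₁₀(6.04×10⁻¹⁷ / 10⁻³) = −132.2 dBm

−132.2 dBm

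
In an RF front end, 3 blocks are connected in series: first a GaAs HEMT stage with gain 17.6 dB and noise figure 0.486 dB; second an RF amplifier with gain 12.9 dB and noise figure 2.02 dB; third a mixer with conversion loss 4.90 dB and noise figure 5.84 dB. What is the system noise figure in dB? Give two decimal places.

Convert to linear (a loss of L dB is a gain of −L dB): F_i = 10^(NF_i/10), G_i = 10^(G_i,dB/10)
  Stage 1: F_1 = 10^(0.486/10) = 1.118, G_1 = 10^(17.6/10) = 57.54
  Stage 2: F_2 = 10^(2.02/10) = 1.592, G_2 = 10^(12.9/10) = 19.50
  Stage 3: F_3 = 10^(5.84/10) = 3.837, G_3 = 10^(−4.90/10) = 0.3236
Friis cascade:
  F = 1.118 + (1.592 − 1)/57.54 + (3.837 − 1)/1122 = 1.131
NF = 10 log₁₀(1.131) = 0.54 dB

0.54 dB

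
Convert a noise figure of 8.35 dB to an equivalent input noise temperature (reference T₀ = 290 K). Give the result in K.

F = 10^(8.35/10) = 6.83912
T_e = (F − 1)·T₀ = (6.83912 − 1) × 290 = 1693 K

1693 K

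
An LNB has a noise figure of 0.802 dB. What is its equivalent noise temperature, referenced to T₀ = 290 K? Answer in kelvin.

F = 10^(0.802/10) = 1.20282
T_e = (F − 1)·T₀ = (1.20282 − 1) × 290 = 58.8 K

58.8 K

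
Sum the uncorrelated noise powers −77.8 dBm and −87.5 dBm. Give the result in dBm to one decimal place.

Convert to linear, add, convert back:
P₁ = 1.66×10⁻¹¹ W, P₂ = 1.78×10⁻¹² W
P_tot = 1.84×10⁻¹¹ W → 10 log₁₀(P_tot / 10⁻³) = −77.4 dBm

−77.4 dBm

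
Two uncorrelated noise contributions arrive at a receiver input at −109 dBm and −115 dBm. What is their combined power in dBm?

−108.0 dBm

Convert to linear, add, convert back:
P₁ = 1.26×10⁻¹⁴ W, P₂ = 3.16×10⁻¹⁵ W
P_tot = 1.58×10⁻¹⁴ W → 10 log₁₀(P_tot / 10⁻³) = −108.0 dBm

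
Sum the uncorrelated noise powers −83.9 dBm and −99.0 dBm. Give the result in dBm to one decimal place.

Convert to linear, add, convert back:
P₁ = 4.07×10⁻¹² W, P₂ = 1.26×10⁻¹³ W
P_tot = 4.20×10⁻¹² W → 10 log₁₀(P_tot / 10⁻³) = −83.8 dBm

−83.8 dBm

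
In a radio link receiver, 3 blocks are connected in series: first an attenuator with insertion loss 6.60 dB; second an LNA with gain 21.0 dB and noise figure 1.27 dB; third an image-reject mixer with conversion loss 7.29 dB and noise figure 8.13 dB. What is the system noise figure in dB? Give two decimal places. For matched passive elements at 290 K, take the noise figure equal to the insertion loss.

8.01 dB

Convert to linear (a loss of L dB is a gain of −L dB): F_i = 10^(NF_i/10), G_i = 10^(G_i,dB/10)
  Stage 1: F_1 = 10^(6.60/10) = 4.571, G_1 = 10^(−6.60/10) = 0.2188
  Stage 2: F_2 = 10^(1.27/10) = 1.340, G_2 = 10^(21.0/10) = 125.9
  Stage 3: F_3 = 10^(8.13/10) = 6.501, G_3 = 10^(−7.29/10) = 0.1866
Friis cascade:
  F = 4.571 + (1.340 − 1)/0.2188 + (6.501 − 1)/27.54 = 6.323
NF = 10 log₁₀(6.323) = 8.01 dB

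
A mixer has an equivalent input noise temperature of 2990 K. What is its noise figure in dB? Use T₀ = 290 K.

F = 1 + T_e/T₀ = 1 + 2990/290 = 11.3103
NF = 10 log₁₀(11.3103) = 10.53 dB

10.53 dB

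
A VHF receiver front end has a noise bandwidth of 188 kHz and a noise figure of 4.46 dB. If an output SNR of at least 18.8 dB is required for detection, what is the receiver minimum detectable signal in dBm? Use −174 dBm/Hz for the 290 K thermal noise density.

Sensitivity = −174 + 10 log₁₀(B) + NF + SNR_min
= −174 + 52.74 + 4.46 + 18.8
= −98.00 dBm → −98.0 dBm

−98.0 dBm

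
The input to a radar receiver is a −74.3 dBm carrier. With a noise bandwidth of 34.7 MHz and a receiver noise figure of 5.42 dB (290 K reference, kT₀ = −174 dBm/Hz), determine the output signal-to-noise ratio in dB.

Noise floor: N = −174 + 10 log₁₀(B) + NF
10 log₁₀(3.47×10⁷) = 75.4 dB
N = −174 + 75.4 + 5.42 = −93.18 dBm
SNR = P_sig − N = −74.3 − (−93.18) = 18.88 dB → 18.9 dB

18.9 dB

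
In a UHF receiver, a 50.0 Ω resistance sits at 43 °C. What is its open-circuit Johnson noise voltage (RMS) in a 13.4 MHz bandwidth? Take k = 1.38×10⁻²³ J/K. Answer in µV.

T = 43 °C + 273.15 = 316.15 K
V_n = √(4kTRB)
4kTRB = 4 × 1.38×10⁻²³ × 316.15 × 5.00×10¹ × 1.34×10⁷ = 1.17×10⁻¹¹ V²
V_n = √(1.17×10⁻¹¹) = 3.42×10⁻⁶ V = 3.42 µV

3.42 µV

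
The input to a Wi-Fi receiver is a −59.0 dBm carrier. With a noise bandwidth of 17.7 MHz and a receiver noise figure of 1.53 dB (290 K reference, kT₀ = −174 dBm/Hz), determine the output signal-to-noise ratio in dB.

41.0 dB

Noise floor: N = −174 + 10 log₁₀(B) + NF
10 log₁₀(1.77×10⁷) = 72.48 dB
N = −174 + 72.48 + 1.53 = −99.99 dBm
SNR = P_sig − N = −59.0 − (−99.99) = 40.99 dB → 41.0 dB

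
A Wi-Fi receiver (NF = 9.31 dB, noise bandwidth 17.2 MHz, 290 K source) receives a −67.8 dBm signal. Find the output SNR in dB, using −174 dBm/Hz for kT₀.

24.5 dB

Noise floor: N = −174 + 10 log₁₀(B) + NF
10 log₁₀(1.72×10⁷) = 72.36 dB
N = −174 + 72.36 + 9.31 = −92.33 dBm
SNR = P_sig − N = −67.8 − (−92.33) = 24.53 dB → 24.5 dB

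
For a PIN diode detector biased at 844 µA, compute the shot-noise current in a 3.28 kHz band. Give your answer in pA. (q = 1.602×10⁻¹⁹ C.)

942 pA

I_n = √(2qI·B)
2qI·B = 2 × 1.602×10⁻¹⁹ × 8.44×10⁻⁴ × 3.28×10³ = 8.87×10⁻¹⁹ A²
I_n = √(8.87×10⁻¹⁹) = 9.42×10⁻¹⁰ A = 942 pA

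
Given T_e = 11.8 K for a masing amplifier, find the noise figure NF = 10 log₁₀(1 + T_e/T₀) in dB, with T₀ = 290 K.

F = 1 + T_e/T₀ = 1 + 11.8/290 = 1.04069
NF = 10 log₁₀(1.04069) = 0.173 dB

0.173 dB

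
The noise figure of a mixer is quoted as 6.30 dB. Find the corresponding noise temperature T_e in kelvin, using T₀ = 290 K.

F = 10^(6.30/10) = 4.2658
T_e = (F − 1)·T₀ = (4.2658 − 1) × 290 = 947 K

947 K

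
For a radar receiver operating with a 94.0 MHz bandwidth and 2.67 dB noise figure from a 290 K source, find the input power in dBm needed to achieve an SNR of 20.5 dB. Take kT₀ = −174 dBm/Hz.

−71.1 dBm

Sensitivity = −174 + 10 log₁₀(B) + NF + SNR_min
= −174 + 79.73 + 2.67 + 20.5
= −71.10 dBm → −71.1 dBm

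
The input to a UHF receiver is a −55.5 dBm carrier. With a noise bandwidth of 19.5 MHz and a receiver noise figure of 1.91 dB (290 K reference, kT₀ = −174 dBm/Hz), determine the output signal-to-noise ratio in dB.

Noise floor: N = −174 + 10 log₁₀(B) + NF
10 log₁₀(1.95×10⁷) = 72.9 dB
N = −174 + 72.9 + 1.91 = −99.19 dBm
SNR = P_sig − N = −55.5 − (−99.19) = 43.69 dB → 43.7 dB

43.7 dB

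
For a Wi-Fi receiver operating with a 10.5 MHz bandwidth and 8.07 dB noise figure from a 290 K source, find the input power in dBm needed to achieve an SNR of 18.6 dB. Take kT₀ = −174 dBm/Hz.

Sensitivity = −174 + 10 log₁₀(B) + NF + SNR_min
= −174 + 70.21 + 8.07 + 18.6
= −77.12 dBm → −77.1 dBm

−77.1 dBm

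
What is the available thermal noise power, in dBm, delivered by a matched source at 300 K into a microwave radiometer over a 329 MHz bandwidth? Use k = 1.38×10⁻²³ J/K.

−88.7 dBm

P_n = kTB = 1.38×10⁻²³ × 300 × 3.29×10⁸ = 1.36×10⁻¹² W
In dBm: 10 log₁₀(1.36×10⁻¹² / 10⁻³) = −88.7 dBm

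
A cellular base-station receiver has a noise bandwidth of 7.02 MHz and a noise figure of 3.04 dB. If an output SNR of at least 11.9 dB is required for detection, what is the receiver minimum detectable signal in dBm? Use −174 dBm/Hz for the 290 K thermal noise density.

Sensitivity = −174 + 10 log₁₀(B) + NF + SNR_min
= −174 + 68.46 + 3.04 + 11.9
= −90.60 dBm → −90.6 dBm

−90.6 dBm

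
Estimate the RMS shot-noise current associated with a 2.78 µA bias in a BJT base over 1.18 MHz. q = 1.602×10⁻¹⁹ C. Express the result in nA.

I_n = √(2qI·B)
2qI·B = 2 × 1.602×10⁻¹⁹ × 2.78×10⁻⁶ × 1.18×10⁶ = 1.05×10⁻¹⁸ A²
I_n = √(1.05×10⁻¹⁸) = 1.03×10⁻⁹ A = 1.03 nA

1.03 nA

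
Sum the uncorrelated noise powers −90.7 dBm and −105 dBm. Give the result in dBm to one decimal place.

−90.5 dBm

Convert to linear, add, convert back:
P₁ = 8.51×10⁻¹³ W, P₂ = 3.16×10⁻¹⁴ W
P_tot = 8.83×10⁻¹³ W → 10 log₁₀(P_tot / 10⁻³) = −90.5 dBm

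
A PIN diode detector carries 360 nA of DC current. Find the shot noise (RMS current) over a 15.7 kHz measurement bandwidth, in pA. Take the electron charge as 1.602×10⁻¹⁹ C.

42.6 pA

I_n = √(2qI·B)
2qI·B = 2 × 1.602×10⁻¹⁹ × 3.60×10⁻⁷ × 1.57×10⁴ = 1.81×10⁻²¹ A²
I_n = √(1.81×10⁻²¹) = 4.26×10⁻¹¹ A = 42.6 pA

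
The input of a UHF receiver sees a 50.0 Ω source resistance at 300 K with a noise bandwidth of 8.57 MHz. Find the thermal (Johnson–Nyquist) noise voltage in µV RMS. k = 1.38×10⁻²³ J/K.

V_n = √(4kTRB)
4kTRB = 4 × 1.38×10⁻²³ × 300 × 5.00×10¹ × 8.57×10⁶ = 7.10×10⁻¹² V²
V_n = √(7.10×10⁻¹²) = 2.66×10⁻⁶ V = 2.66 µV

2.66 µV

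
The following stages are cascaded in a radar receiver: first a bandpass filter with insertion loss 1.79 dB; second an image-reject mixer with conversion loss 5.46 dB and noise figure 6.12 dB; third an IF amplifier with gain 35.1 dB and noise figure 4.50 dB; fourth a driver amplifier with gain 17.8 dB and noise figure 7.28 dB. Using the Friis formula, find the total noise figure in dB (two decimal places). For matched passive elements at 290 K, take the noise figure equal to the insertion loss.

Convert to linear (a loss of L dB is a gain of −L dB): F_i = 10^(NF_i/10), G_i = 10^(G_i,dB/10)
  Stage 1: F_1 = 10^(1.79/10) = 1.510, G_1 = 10^(−1.79/10) = 0.6622
  Stage 2: F_2 = 10^(6.12/10) = 4.093, G_2 = 10^(−5.46/10) = 0.2844
  Stage 3: F_3 = 10^(4.50/10) = 2.818, G_3 = 10^(35.1/10) = 3236
  Stage 4: F_4 = 10^(7.28/10) = 5.346, G_4 = 10^(17.8/10) = 60.26
Friis cascade:
  F = 1.510 + (4.093 − 1)/0.6622 + (2.818 − 1)/0.1884 + (5.346 − 1)/609.5 = 15.84
NF = 10 log₁₀(15.84) = 12.00 dB

12.00 dB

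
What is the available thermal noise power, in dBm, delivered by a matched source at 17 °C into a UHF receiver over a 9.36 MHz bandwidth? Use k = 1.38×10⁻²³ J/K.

−104.3 dBm

T = 17 °C + 273.15 = 290.15 K
P_n = kTB = 1.38×10⁻²³ × 290.15 × 9.36×10⁶ = 3.75×10⁻¹⁴ W
In dBm: 10 log₁₀(3.75×10⁻¹⁴ / 10⁻³) = −104.3 dBm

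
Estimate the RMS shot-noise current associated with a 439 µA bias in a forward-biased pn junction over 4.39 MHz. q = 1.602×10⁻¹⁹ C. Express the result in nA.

24.8 nA

I_n = √(2qI·B)
2qI·B = 2 × 1.602×10⁻¹⁹ × 4.39×10⁻⁴ × 4.39×10⁶ = 6.17×10⁻¹⁶ A²
I_n = √(6.17×10⁻¹⁶) = 2.48×10⁻⁸ A = 24.8 nA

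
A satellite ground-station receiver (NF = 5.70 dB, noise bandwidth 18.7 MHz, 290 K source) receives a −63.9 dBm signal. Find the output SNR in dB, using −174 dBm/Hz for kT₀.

Noise floor: N = −174 + 10 log₁₀(B) + NF
10 log₁₀(1.87×10⁷) = 72.72 dB
N = −174 + 72.72 + 5.70 = −95.58 dBm
SNR = P_sig − N = −63.9 − (−95.58) = 31.68 dB → 31.7 dB

31.7 dB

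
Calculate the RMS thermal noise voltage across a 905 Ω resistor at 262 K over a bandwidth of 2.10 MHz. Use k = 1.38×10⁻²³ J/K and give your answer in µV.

V_n = √(4kTRB)
4kTRB = 4 × 1.38×10⁻²³ × 262 × 9.05×10² × 2.10×10⁶ = 2.75×10⁻¹¹ V²
V_n = √(2.75×10⁻¹¹) = 5.24×10⁻⁶ V = 5.24 µV

5.24 µV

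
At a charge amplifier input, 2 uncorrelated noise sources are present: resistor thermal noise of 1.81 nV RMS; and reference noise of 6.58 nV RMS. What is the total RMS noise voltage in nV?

Uncorrelated sources add in power (mean-square): V_tot = √(ΣV_i²)
V_tot = √[(1.81×10⁻⁹)² + (6.58×10⁻⁹)²] = 6.82×10⁻⁹ V = 6.82 nV

6.82 nV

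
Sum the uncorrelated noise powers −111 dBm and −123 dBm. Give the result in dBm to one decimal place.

Convert to linear, add, convert back:
P₁ = 7.94×10⁻¹⁵ W, P₂ = 5.01×10⁻¹⁶ W
P_tot = 8.44×10⁻¹⁵ W → 10 log₁₀(P_tot / 10⁻³) = −110.7 dBm

−110.7 dBm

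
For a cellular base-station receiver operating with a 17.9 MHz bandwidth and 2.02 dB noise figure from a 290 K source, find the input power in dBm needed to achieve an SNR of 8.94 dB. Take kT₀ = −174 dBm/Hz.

Sensitivity = −174 + 10 log₁₀(B) + NF + SNR_min
= −174 + 72.53 + 2.02 + 8.94
= −90.51 dBm → −90.5 dBm

−90.5 dBm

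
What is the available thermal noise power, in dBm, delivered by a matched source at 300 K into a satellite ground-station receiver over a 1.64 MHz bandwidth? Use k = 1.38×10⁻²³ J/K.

−111.7 dBm

P_n = kTB = 1.38×10⁻²³ × 300 × 1.64×10⁶ = 6.79×10⁻¹⁵ W
In dBm: 10 log₁₀(6.79×10⁻¹⁵ / 10⁻³) = −111.7 dBm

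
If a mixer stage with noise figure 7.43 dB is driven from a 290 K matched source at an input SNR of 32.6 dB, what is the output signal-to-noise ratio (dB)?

By definition F = SNR_in/SNR_out, so in dB: SNR_out = SNR_in − NF
SNR_out = 32.6 − 7.43 = 25.17 dB

25.17 dB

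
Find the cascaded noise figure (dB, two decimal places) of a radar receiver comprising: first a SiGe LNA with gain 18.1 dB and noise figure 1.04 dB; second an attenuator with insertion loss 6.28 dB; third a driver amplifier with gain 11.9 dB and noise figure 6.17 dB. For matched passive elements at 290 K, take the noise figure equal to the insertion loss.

1.84 dB

Convert to linear (a loss of L dB is a gain of −L dB): F_i = 10^(NF_i/10), G_i = 10^(G_i,dB/10)
  Stage 1: F_1 = 10^(1.04/10) = 1.271, G_1 = 10^(18.1/10) = 64.57
  Stage 2: F_2 = 10^(6.28/10) = 4.246, G_2 = 10^(−6.28/10) = 0.2355
  Stage 3: F_3 = 10^(6.17/10) = 4.140, G_3 = 10^(11.9/10) = 15.49
Friis cascade:
  F = 1.271 + (4.246 − 1)/64.57 + (4.140 − 1)/15.21 = 1.527
NF = 10 log₁₀(1.527) = 1.84 dB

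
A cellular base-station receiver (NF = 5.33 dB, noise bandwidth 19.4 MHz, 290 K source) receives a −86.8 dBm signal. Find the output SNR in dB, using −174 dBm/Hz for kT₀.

Noise floor: N = −174 + 10 log₁₀(B) + NF
10 log₁₀(1.94×10⁷) = 72.88 dB
N = −174 + 72.88 + 5.33 = −95.79 dBm
SNR = P_sig − N = −86.8 − (−95.79) = 8.99 dB → 9.0 dB

9.0 dB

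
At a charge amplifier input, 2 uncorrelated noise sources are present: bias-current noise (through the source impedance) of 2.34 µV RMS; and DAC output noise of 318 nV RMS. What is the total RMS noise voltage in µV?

2.36 µV

Uncorrelated sources add in power (mean-square): V_tot = √(ΣV_i²)
V_tot = √[(2.34×10⁻⁶)² + (3.18×10⁻⁷)²] = 2.36×10⁻⁶ V = 2.36 µV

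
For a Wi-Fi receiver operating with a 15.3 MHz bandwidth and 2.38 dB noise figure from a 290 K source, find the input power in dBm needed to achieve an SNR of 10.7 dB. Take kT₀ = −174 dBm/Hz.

−89.1 dBm

Sensitivity = −174 + 10 log₁₀(B) + NF + SNR_min
= −174 + 71.85 + 2.38 + 10.7
= −89.07 dBm → −89.1 dBm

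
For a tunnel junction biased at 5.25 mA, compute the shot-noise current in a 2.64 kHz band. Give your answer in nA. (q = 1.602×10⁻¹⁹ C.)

2.11 nA

I_n = √(2qI·B)
2qI·B = 2 × 1.602×10⁻¹⁹ × 5.25×10⁻³ × 2.64×10³ = 4.44×10⁻¹⁸ A²
I_n = √(4.44×10⁻¹⁸) = 2.11×10⁻⁹ A = 2.11 nA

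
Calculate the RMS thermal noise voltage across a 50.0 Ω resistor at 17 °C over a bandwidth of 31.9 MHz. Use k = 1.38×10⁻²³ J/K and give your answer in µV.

5.05 µV

T = 17 °C + 273.15 = 290.15 K
V_n = √(4kTRB)
4kTRB = 4 × 1.38×10⁻²³ × 290.15 × 5.00×10¹ × 3.19×10⁷ = 2.55×10⁻¹¹ V²
V_n = √(2.55×10⁻¹¹) = 5.05×10⁻⁶ V = 5.05 µV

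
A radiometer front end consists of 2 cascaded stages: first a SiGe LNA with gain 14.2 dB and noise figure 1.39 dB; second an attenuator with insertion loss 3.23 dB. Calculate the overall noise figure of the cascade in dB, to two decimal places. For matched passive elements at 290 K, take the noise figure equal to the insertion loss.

1.52 dB

Convert to linear (a loss of L dB is a gain of −L dB): F_i = 10^(NF_i/10), G_i = 10^(G_i,dB/10)
  Stage 1: F_1 = 10^(1.39/10) = 1.377, G_1 = 10^(14.2/10) = 26.30
  Stage 2: F_2 = 10^(3.23/10) = 2.104, G_2 = 10^(−3.23/10) = 0.4753
Friis cascade:
  F = 1.377 + (2.104 − 1)/26.30 = 1.419
NF = 10 log₁₀(1.419) = 1.52 dB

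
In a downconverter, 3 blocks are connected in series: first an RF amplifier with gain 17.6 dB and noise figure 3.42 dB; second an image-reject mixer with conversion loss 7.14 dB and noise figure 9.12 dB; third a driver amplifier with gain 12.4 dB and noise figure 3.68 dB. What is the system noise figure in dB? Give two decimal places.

Convert to linear (a loss of L dB is a gain of −L dB): F_i = 10^(NF_i/10), G_i = 10^(G_i,dB/10)
  Stage 1: F_1 = 10^(3.42/10) = 2.198, G_1 = 10^(17.6/10) = 57.54
  Stage 2: F_2 = 10^(9.12/10) = 8.166, G_2 = 10^(−7.14/10) = 0.1932
  Stage 3: F_3 = 10^(3.68/10) = 2.333, G_3 = 10^(12.4/10) = 17.38
Friis cascade:
  F = 2.198 + (8.166 − 1)/57.54 + (2.333 − 1)/11.12 = 2.442
NF = 10 log₁₀(2.442) = 3.88 dB

3.88 dB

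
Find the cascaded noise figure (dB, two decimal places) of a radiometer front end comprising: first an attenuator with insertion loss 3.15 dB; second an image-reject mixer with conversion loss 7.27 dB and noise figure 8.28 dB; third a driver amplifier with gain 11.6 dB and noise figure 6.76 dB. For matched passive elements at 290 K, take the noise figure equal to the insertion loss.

17.41 dB

Convert to linear (a loss of L dB is a gain of −L dB): F_i = 10^(NF_i/10), G_i = 10^(G_i,dB/10)
  Stage 1: F_1 = 10^(3.15/10) = 2.065, G_1 = 10^(−3.15/10) = 0.4842
  Stage 2: F_2 = 10^(8.28/10) = 6.730, G_2 = 10^(−7.27/10) = 0.1875
  Stage 3: F_3 = 10^(6.76/10) = 4.742, G_3 = 10^(11.6/10) = 14.45
Friis cascade:
  F = 2.065 + (6.730 − 1)/0.4842 + (4.742 − 1)/0.09078 = 55.12
NF = 10 log₁₀(55.12) = 17.41 dB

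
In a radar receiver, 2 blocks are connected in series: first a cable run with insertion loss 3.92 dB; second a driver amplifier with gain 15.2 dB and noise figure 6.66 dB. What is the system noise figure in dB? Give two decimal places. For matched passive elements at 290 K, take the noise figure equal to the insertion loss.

10.58 dB

Convert to linear (a loss of L dB is a gain of −L dB): F_i = 10^(NF_i/10), G_i = 10^(G_i,dB/10)
  Stage 1: F_1 = 10^(3.92/10) = 2.466, G_1 = 10^(−3.92/10) = 0.4055
  Stage 2: F_2 = 10^(6.66/10) = 4.634, G_2 = 10^(15.2/10) = 33.11
Friis cascade:
  F = 2.466 + (4.634 − 1)/0.4055 = 11.43
NF = 10 log₁₀(11.43) = 10.58 dB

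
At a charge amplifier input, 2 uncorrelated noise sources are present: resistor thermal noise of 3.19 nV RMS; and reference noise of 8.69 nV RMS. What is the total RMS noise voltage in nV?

9.26 nV

Uncorrelated sources add in power (mean-square): V_tot = √(ΣV_i²)
V_tot = √[(3.19×10⁻⁹)² + (8.69×10⁻⁹)²] = 9.26×10⁻⁹ V = 9.26 nV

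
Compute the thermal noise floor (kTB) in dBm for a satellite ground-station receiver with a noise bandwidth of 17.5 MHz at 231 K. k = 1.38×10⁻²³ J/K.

P_n = kTB = 1.38×10⁻²³ × 231 × 1.75×10⁷ = 5.58×10⁻¹⁴ W
In dBm: 10 log₁₀(5.58×10⁻¹⁴ / 10⁻³) = −102.5 dBm

−102.5 dBm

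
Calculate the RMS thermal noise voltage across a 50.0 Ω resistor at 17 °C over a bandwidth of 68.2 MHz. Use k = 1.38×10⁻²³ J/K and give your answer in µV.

T = 17 °C + 273.15 = 290.15 K
V_n = √(4kTRB)
4kTRB = 4 × 1.38×10⁻²³ × 290.15 × 5.00×10¹ × 6.82×10⁷ = 5.46×10⁻¹¹ V²
V_n = √(5.46×10⁻¹¹) = 7.39×10⁻⁶ V = 7.39 µV

7.39 µV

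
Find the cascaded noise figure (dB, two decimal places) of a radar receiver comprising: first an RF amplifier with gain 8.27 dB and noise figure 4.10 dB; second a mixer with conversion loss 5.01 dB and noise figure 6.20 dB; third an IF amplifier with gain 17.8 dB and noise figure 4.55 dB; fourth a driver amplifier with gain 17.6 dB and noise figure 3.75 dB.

Convert to linear (a loss of L dB is a gain of −L dB): F_i = 10^(NF_i/10), G_i = 10^(G_i,dB/10)
  Stage 1: F_1 = 10^(4.10/10) = 2.570, G_1 = 10^(8.27/10) = 6.714
  Stage 2: F_2 = 10^(6.20/10) = 4.169, G_2 = 10^(−5.01/10) = 0.3155
  Stage 3: F_3 = 10^(4.55/10) = 2.851, G_3 = 10^(17.8/10) = 60.26
  Stage 4: F_4 = 10^(3.75/10) = 2.371, G_4 = 10^(17.6/10) = 57.54
Friis cascade:
  F = 2.570 + (4.169 − 1)/6.714 + (2.851 − 1)/2.118 + (2.371 − 1)/127.6 = 3.927
NF = 10 log₁₀(3.927) = 5.94 dB

5.94 dB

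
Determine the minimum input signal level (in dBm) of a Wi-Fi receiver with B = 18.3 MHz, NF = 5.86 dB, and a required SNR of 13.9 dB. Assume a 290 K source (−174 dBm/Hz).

−81.6 dBm

Sensitivity = −174 + 10 log₁₀(B) + NF + SNR_min
= −174 + 72.62 + 5.86 + 13.9
= −81.62 dBm → −81.6 dBm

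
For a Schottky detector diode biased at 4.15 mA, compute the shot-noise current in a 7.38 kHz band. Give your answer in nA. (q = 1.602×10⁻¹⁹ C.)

I_n = √(2qI·B)
2qI·B = 2 × 1.602×10⁻¹⁹ × 4.15×10⁻³ × 7.38×10³ = 9.81×10⁻¹⁸ A²
I_n = √(9.81×10⁻¹⁸) = 3.13×10⁻⁹ A = 3.13 nA

3.13 nA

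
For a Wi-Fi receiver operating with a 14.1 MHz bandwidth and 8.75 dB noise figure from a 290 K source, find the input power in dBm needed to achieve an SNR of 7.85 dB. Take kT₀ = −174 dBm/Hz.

Sensitivity = −174 + 10 log₁₀(B) + NF + SNR_min
= −174 + 71.49 + 8.75 + 7.85
= −85.91 dBm → −85.9 dBm

−85.9 dBm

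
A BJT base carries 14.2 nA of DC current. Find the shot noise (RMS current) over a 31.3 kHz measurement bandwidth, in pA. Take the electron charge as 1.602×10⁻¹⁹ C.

11.9 pA

I_n = √(2qI·B)
2qI·B = 2 × 1.602×10⁻¹⁹ × 1.42×10⁻⁸ × 3.13×10⁴ = 1.42×10⁻²² A²
I_n = √(1.42×10⁻²²) = 1.19×10⁻¹¹ A = 11.9 pA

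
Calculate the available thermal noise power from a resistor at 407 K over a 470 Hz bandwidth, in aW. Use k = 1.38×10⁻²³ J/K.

P_n = kTB = 1.38×10⁻²³ × 407 × 4.70×10² = 2.64×10⁻¹⁸ W = 2.64 aW

2.64 aW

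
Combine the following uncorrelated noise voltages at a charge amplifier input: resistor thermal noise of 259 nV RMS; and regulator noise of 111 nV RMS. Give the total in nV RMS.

Uncorrelated sources add in power (mean-square): V_tot = √(ΣV_i²)
V_tot = √[(2.59×10⁻⁷)² + (1.11×10⁻⁷)²] = 2.82×10⁻⁷ V = 282 nV

282 nV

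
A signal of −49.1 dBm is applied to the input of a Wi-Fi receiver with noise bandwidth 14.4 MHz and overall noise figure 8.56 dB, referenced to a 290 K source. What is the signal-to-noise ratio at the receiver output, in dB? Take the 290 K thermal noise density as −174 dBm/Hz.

Noise floor: N = −174 + 10 log₁₀(B) + NF
10 log₁₀(1.44×10⁷) = 71.58 dB
N = −174 + 71.58 + 8.56 = −93.86 dBm
SNR = P_sig − N = −49.1 − (−93.86) = 44.76 dB → 44.8 dB

44.8 dB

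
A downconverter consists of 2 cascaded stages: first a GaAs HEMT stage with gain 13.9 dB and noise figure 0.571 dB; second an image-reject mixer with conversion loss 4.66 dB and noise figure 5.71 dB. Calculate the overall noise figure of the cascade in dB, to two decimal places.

Convert to linear (a loss of L dB is a gain of −L dB): F_i = 10^(NF_i/10), G_i = 10^(G_i,dB/10)
  Stage 1: F_1 = 10^(0.571/10) = 1.141, G_1 = 10^(13.9/10) = 24.55
  Stage 2: F_2 = 10^(5.71/10) = 3.724, G_2 = 10^(−4.66/10) = 0.3420
Friis cascade:
  F = 1.141 + (3.724 − 1)/24.55 = 1.251
NF = 10 log₁₀(1.251) = 0.97 dB

0.97 dB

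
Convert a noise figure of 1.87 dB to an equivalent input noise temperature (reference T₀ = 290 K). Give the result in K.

156 K

F = 10^(1.87/10) = 1.53815
T_e = (F − 1)·T₀ = (1.53815 − 1) × 290 = 156 K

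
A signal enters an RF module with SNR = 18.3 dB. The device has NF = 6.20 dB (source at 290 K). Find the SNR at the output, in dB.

By definition F = SNR_in/SNR_out, so in dB: SNR_out = SNR_in − NF
SNR_out = 18.3 − 6.20 = 12.10 dB

12.10 dB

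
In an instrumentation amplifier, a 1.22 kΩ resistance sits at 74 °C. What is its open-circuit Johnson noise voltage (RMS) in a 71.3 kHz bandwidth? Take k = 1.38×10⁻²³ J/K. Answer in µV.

T = 74 °C + 273.15 = 347.15 K
V_n = √(4kTRB)
4kTRB = 4 × 1.38×10⁻²³ × 347.15 × 1.22×10³ × 7.13×10⁴ = 1.67×10⁻¹² V²
V_n = √(1.67×10⁻¹²) = 1.29×10⁻⁶ V = 1.29 µV

1.29 µV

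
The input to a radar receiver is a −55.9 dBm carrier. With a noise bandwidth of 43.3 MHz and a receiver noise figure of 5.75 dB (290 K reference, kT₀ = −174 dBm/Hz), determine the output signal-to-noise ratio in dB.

36.0 dB

Noise floor: N = −174 + 10 log₁₀(B) + NF
10 log₁₀(4.33×10⁷) = 76.36 dB
N = −174 + 76.36 + 5.75 = −91.89 dBm
SNR = P_sig − N = −55.9 − (−91.89) = 35.99 dB → 36.0 dB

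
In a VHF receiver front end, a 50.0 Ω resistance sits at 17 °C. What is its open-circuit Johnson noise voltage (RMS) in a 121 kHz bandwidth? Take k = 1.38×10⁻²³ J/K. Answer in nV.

311 nV

T = 17 °C + 273.15 = 290.15 K
V_n = √(4kTRB)
4kTRB = 4 × 1.38×10⁻²³ × 290.15 × 5.00×10¹ × 1.21×10⁵ = 9.69×10⁻¹⁴ V²
V_n = √(9.69×10⁻¹⁴) = 3.11×10⁻⁷ V = 311 nV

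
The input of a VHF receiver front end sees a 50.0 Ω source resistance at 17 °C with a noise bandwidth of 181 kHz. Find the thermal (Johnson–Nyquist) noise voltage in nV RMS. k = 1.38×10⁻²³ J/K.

T = 17 °C + 273.15 = 290.15 K
V_n = √(4kTRB)
4kTRB = 4 × 1.38×10⁻²³ × 290.15 × 5.00×10¹ × 1.81×10⁵ = 1.45×10⁻¹³ V²
V_n = √(1.45×10⁻¹³) = 3.81×10⁻⁷ V = 381 nV

381 nV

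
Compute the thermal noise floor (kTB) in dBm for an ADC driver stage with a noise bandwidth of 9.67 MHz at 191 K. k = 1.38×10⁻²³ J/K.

P_n = kTB = 1.38×10⁻²³ × 191 × 9.67×10⁶ = 2.55×10⁻¹⁴ W
In dBm: 10 log₁₀(2.55×10⁻¹⁴ / 10⁻³) = −105.9 dBm

−105.9 dBm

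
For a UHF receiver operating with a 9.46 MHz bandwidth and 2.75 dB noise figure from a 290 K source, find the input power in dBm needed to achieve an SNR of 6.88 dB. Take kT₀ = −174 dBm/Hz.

Sensitivity = −174 + 10 log₁₀(B) + NF + SNR_min
= −174 + 69.76 + 2.75 + 6.88
= −94.61 dBm → −94.6 dBm

−94.6 dBm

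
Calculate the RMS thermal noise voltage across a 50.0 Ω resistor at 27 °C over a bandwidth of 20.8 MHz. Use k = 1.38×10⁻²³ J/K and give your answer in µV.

4.15 µV

T = 27 °C + 273.15 = 300.15 K
V_n = √(4kTRB)
4kTRB = 4 × 1.38×10⁻²³ × 300.15 × 5.00×10¹ × 2.08×10⁷ = 1.72×10⁻¹¹ V²
V_n = √(1.72×10⁻¹¹) = 4.15×10⁻⁶ V = 4.15 µV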